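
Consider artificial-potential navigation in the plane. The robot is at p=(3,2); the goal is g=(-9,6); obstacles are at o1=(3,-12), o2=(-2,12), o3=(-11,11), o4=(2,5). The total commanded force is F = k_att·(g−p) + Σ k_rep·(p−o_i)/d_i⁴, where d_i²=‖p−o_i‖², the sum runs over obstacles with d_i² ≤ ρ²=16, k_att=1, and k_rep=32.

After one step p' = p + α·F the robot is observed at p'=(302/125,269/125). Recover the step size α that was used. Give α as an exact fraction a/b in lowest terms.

F_att = 1·(g−p) = 1·(-12,4) = (-12.0000,4.0000)
o1: d²=196 > ρ²=16 → inactive
o2: d²=125 > ρ²=16 → inactive
o3: d²=277 > ρ²=16 → inactive
o4: d²=10 ≤ ρ²=16; F_rep = 32·(1,-3)/10² = (0.3200,-0.9600)
F = F_att + ΣF_rep = (-11.6800,3.0400)
Δp = p'−p = (-0.5840,0.1520); α = Δx/Fx = (-73/125) / (-292/25) = 1/20
check: Δy/Fy = (19/125) / (76/25) = 1/20 ✓

α = 1/20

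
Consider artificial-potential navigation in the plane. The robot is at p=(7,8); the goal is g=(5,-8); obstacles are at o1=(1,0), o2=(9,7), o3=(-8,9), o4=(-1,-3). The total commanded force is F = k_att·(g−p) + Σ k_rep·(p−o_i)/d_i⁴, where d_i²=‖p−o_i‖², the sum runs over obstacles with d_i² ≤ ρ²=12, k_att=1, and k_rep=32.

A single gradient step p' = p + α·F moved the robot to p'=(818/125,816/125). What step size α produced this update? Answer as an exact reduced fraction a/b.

F_att = 1·(g−p) = 1·(-2,-16) = (-2.0000,-16.0000)
o1: d²=100 > ρ²=12 → inactive
o2: d²=5 ≤ ρ²=12; F_rep = 32·(-2,1)/5² = (-2.5600,1.2800)
o3: d²=226 > ρ²=12 → inactive
o4: d²=185 > ρ²=12 → inactive
F = F_att + ΣF_rep = (-4.5600,-14.7200)
Δp = p'−p = (-0.4560,-1.4720); α = Δx/Fx = (-57/125) / (-114/25) = 1/10
check: Δy/Fy = (-184/125) / (-368/25) = 1/10 ✓

α = 1/10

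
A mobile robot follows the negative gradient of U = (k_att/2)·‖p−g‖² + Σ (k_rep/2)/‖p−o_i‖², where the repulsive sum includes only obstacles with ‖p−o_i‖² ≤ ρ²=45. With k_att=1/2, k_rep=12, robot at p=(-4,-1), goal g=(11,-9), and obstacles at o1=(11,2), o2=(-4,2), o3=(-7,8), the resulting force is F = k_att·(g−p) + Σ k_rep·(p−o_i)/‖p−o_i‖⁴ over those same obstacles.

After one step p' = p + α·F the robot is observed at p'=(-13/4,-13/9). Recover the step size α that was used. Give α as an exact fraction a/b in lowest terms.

F_att = 1/2·(g−p) = 1/2·(15,-8) = (7.5000,-4.0000)
o1: d²=234 > ρ²=45 → inactive
o2: d²=9 ≤ ρ²=45; F_rep = 12·(0,-3)/9² = (0.0000,-0.4444)
o3: d²=90 > ρ²=45 → inactive
F = F_att + ΣF_rep = (7.5000,-4.4444)
Δp = p'−p = (0.7500,-0.4444); α = Δx/Fx = (3/4) / (15/2) = 1/10
check: Δy/Fy = (-4/9) / (-40/9) = 1/10 ✓

α = 1/10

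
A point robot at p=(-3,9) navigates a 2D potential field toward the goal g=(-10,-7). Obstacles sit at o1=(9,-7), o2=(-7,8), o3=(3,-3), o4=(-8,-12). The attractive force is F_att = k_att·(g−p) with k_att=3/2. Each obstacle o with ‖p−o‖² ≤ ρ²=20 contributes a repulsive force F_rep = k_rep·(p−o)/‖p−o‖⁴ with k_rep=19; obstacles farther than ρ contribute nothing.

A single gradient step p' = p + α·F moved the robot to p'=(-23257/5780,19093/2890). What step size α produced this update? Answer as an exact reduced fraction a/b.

α = 1/10

F_att = 3/2·(g−p) = 3/2·(-7,-16) = (-10.5000,-24.0000)
o1: d²=400 > ρ²=20 → inactive
o2: d²=17 ≤ ρ²=20; F_rep = 19·(4,1)/17² = (0.2630,0.0657)
o3: d²=180 > ρ²=20 → inactive
o4: d²=466 > ρ²=20 → inactive
F = F_att + ΣF_rep = (-10.2370,-23.9343)
Δp = p'−p = (-1.0237,-2.3934); α = Δx/Fx = (-5917/5780) / (-5917/578) = 1/10
check: Δy/Fy = (-6917/2890) / (-6917/289) = 1/10 ✓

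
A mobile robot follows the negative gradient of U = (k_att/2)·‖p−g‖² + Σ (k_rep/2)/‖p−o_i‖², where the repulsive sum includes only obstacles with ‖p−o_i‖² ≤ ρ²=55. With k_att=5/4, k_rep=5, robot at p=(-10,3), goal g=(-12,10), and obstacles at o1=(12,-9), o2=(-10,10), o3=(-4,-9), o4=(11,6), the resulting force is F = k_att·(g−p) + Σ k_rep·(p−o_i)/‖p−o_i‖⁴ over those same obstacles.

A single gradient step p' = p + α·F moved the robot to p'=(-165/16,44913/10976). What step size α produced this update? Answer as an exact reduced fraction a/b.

F_att = 5/4·(g−p) = 5/4·(-2,7) = (-2.5000,8.7500)
o1: d²=628 > ρ²=55 → inactive
o2: d²=49 ≤ ρ²=55; F_rep = 5·(0,-7)/49² = (0.0000,-0.0146)
o3: d²=180 > ρ²=55 → inactive
o4: d²=450 > ρ²=55 → inactive
F = F_att + ΣF_rep = (-2.5000,8.7354)
Δp = p'−p = (-0.3125,1.0919); α = Δx/Fx = (-5/16) / (-5/2) = 1/8
check: Δy/Fy = (11985/10976) / (11985/1372) = 1/8 ✓

α = 1/8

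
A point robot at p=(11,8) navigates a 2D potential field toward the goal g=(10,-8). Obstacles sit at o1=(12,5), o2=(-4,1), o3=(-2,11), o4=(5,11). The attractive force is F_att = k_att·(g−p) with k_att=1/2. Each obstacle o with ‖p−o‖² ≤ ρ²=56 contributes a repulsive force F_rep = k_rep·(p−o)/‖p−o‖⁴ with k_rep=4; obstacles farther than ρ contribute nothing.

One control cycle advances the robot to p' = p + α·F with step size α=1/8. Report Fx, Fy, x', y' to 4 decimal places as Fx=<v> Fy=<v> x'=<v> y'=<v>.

Fx=-0.5281 Fy=-7.8859 x'=10.9340 y'=7.0143

F_att = 1/2·(g−p) = 1/2·(-1,-16) = (-0.5000,-8.0000)
o1: d²=10 ≤ ρ²=56; F_rep = 4·(-1,3)/10² = (-0.0400,0.1200)
o2: d²=274 > ρ²=56 → inactive
o3: d²=178 > ρ²=56 → inactive
o4: d²=45 ≤ ρ²=56; F_rep = 4·(6,-3)/45² = (0.0119,-0.0059)
F = F_att + ΣF_rep = (-0.5281,-7.8859)
p' = p + 1/8·F = (10.9340,7.0143)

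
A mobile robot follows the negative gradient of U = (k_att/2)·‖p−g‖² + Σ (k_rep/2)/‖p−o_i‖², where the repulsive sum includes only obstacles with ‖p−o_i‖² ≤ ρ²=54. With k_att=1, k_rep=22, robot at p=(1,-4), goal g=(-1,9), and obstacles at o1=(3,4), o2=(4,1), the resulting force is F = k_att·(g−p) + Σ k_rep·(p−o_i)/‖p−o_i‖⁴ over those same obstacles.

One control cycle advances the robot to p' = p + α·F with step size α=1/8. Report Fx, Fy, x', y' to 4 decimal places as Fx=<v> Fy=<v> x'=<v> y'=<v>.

F_att = 1·(g−p) = 1·(-2,13) = (-2.0000,13.0000)
o1: d²=68 > ρ²=54 → inactive
o2: d²=34 ≤ ρ²=54; F_rep = 22·(-3,-5)/34² = (-0.0571,-0.0952)
F = F_att + ΣF_rep = (-2.0571,12.9048)
p' = p + 1/8·F = (0.7429,-2.3869)

Fx=-2.0571 Fy=12.9048 x'=0.7429 y'=-2.3869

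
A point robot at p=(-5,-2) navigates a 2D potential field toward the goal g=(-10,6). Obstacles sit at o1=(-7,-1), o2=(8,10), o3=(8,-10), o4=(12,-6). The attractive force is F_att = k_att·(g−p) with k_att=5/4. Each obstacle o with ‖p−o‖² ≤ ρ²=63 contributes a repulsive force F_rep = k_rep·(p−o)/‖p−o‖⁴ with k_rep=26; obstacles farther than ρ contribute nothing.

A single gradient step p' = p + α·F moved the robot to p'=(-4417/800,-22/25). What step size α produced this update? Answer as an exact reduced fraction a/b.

α = 1/8

F_att = 5/4·(g−p) = 5/4·(-5,8) = (-6.2500,10.0000)
o1: d²=5 ≤ ρ²=63; F_rep = 26·(2,-1)/5² = (2.0800,-1.0400)
o2: d²=313 > ρ²=63 → inactive
o3: d²=233 > ρ²=63 → inactive
o4: d²=305 > ρ²=63 → inactive
F = F_att + ΣF_rep = (-4.1700,8.9600)
Δp = p'−p = (-0.5212,1.1200); α = Δx/Fx = (-417/800) / (-417/100) = 1/8
check: Δy/Fy = (28/25) / (224/25) = 1/8 ✓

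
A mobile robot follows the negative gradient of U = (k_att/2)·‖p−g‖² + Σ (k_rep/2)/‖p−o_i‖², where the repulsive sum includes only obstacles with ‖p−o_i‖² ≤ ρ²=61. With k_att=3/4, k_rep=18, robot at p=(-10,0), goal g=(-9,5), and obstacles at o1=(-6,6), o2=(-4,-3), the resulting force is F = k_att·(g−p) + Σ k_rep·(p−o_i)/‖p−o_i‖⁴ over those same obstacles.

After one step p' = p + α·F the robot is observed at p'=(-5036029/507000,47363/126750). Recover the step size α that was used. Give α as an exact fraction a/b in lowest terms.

F_att = 3/4·(g−p) = 3/4·(1,5) = (0.7500,3.7500)
o1: d²=52 ≤ ρ²=61; F_rep = 18·(-4,-6)/52² = (-0.0266,-0.0399)
o2: d²=45 ≤ ρ²=61; F_rep = 18·(-6,3)/45² = (-0.0533,0.0267)
F = F_att + ΣF_rep = (0.6700,3.7367)
Δp = p'−p = (0.0670,0.3737); α = Δx/Fx = (33971/507000) / (33971/50700) = 1/10
check: Δy/Fy = (47363/126750) / (47363/12675) = 1/10 ✓

α = 1/10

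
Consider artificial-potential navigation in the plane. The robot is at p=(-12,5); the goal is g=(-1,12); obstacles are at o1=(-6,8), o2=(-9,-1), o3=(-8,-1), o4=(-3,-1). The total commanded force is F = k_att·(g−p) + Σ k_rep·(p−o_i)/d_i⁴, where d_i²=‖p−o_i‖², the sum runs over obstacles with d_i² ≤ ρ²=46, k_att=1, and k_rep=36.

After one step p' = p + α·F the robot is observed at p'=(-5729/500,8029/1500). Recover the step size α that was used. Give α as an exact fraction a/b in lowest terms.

α = 1/20

F_att = 1·(g−p) = 1·(11,7) = (11.0000,7.0000)
o1: d²=45 ≤ ρ²=46; F_rep = 36·(-6,-3)/45² = (-0.1067,-0.0533)
o2: d²=45 ≤ ρ²=46; F_rep = 36·(-3,6)/45² = (-0.0533,0.1067)
o3: d²=52 > ρ²=46 → inactive
o4: d²=117 > ρ²=46 → inactive
F = F_att + ΣF_rep = (10.8400,7.0533)
Δp = p'−p = (0.5420,0.3527); α = Δx/Fx = (271/500) / (271/25) = 1/20
check: Δy/Fy = (529/1500) / (529/75) = 1/20 ✓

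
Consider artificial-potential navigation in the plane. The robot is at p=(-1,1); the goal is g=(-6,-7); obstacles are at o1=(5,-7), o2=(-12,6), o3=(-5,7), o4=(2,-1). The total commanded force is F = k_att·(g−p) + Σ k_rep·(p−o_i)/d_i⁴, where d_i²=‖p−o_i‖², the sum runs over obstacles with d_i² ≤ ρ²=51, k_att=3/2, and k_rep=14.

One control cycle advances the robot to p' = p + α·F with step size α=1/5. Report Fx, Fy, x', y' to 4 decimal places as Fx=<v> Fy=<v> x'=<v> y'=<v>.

F_att = 3/2·(g−p) = 3/2·(-5,-8) = (-7.5000,-12.0000)
o1: d²=100 > ρ²=51 → inactive
o2: d²=146 > ρ²=51 → inactive
o3: d²=52 > ρ²=51 → inactive
o4: d²=13 ≤ ρ²=51; F_rep = 14·(-3,2)/13² = (-0.2485,0.1657)
F = F_att + ΣF_rep = (-7.7485,-11.8343)
p' = p + 1/5·F = (-2.5497,-1.3669)

Fx=-7.7485 Fy=-11.8343 x'=-2.5497 y'=-1.3669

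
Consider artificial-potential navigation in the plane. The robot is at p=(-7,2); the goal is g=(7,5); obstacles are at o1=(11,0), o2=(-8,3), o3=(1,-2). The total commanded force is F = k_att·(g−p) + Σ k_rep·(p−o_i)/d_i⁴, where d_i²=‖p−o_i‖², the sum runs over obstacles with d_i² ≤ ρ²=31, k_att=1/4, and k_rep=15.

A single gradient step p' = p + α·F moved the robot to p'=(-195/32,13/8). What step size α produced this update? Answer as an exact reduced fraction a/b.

F_att = 1/4·(g−p) = 1/4·(14,3) = (3.5000,0.7500)
o1: d²=328 > ρ²=31 → inactive
o2: d²=2 ≤ ρ²=31; F_rep = 15·(1,-1)/2² = (3.7500,-3.7500)
o3: d²=80 > ρ²=31 → inactive
F = F_att + ΣF_rep = (7.2500,-3.0000)
Δp = p'−p = (0.9062,-0.3750); α = Δx/Fx = (29/32) / (29/4) = 1/8
check: Δy/Fy = (-3/8) / (-3) = 1/8 ✓

α = 1/8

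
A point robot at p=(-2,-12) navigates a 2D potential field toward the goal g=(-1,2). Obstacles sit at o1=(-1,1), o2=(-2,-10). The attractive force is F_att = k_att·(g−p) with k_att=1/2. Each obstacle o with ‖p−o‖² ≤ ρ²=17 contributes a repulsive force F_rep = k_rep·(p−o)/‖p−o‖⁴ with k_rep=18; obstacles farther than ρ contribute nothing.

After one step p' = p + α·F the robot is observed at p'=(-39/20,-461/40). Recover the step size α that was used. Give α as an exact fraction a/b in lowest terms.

F_att = 1/2·(g−p) = 1/2·(1,14) = (0.5000,7.0000)
o1: d²=170 > ρ²=17 → inactive
o2: d²=4 ≤ ρ²=17; F_rep = 18·(0,-2)/4² = (0.0000,-2.2500)
F = F_att + ΣF_rep = (0.5000,4.7500)
Δp = p'−p = (0.0500,0.4750); α = Δx/Fx = (1/20) / (1/2) = 1/10
check: Δy/Fy = (19/40) / (19/4) = 1/10 ✓

α = 1/10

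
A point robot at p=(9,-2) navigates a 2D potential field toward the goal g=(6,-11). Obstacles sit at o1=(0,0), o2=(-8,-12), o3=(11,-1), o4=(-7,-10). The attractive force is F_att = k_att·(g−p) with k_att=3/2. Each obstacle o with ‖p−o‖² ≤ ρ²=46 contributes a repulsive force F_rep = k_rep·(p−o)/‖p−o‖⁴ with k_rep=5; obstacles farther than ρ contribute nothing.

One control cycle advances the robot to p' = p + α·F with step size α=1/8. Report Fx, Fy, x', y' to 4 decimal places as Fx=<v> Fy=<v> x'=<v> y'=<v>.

Fx=-4.9000 Fy=-13.7000 x'=8.3875 y'=-3.7125

F_att = 3/2·(g−p) = 3/2·(-3,-9) = (-4.5000,-13.5000)
o1: d²=85 > ρ²=46 → inactive
o2: d²=389 > ρ²=46 → inactive
o3: d²=5 ≤ ρ²=46; F_rep = 5·(-2,-1)/5² = (-0.4000,-0.2000)
o4: d²=320 > ρ²=46 → inactive
F = F_att + ΣF_rep = (-4.9000,-13.7000)
p' = p + 1/8·F = (8.3875,-3.7125)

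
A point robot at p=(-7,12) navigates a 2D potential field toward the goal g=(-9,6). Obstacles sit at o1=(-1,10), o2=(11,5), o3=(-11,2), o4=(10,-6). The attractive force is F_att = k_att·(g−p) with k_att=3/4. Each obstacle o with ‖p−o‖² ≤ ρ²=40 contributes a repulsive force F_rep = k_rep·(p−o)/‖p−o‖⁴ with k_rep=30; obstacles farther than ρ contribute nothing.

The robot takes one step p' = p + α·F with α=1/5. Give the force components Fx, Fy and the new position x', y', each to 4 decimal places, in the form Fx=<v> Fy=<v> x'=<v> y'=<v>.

Fx=-1.6125 Fy=-4.4625 x'=-7.3225 y'=11.1075

F_att = 3/4·(g−p) = 3/4·(-2,-6) = (-1.5000,-4.5000)
o1: d²=40 ≤ ρ²=40; F_rep = 30·(-6,2)/40² = (-0.1125,0.0375)
o2: d²=373 > ρ²=40 → inactive
o3: d²=116 > ρ²=40 → inactive
o4: d²=613 > ρ²=40 → inactive
F = F_att + ΣF_rep = (-1.6125,-4.4625)
p' = p + 1/5·F = (-7.3225,11.1075)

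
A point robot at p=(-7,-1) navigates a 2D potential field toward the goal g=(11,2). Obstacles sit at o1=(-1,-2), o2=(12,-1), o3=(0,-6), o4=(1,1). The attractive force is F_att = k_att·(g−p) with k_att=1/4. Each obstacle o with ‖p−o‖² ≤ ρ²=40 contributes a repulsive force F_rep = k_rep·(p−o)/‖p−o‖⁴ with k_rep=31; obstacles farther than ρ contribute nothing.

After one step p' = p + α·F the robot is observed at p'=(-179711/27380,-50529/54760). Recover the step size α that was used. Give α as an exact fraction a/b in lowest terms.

α = 1/10

F_att = 1/4·(g−p) = 1/4·(18,3) = (4.5000,0.7500)
o1: d²=37 ≤ ρ²=40; F_rep = 31·(-6,1)/37² = (-0.1359,0.0226)
o2: d²=361 > ρ²=40 → inactive
o3: d²=74 > ρ²=40 → inactive
o4: d²=68 > ρ²=40 → inactive
F = F_att + ΣF_rep = (4.3641,0.7726)
Δp = p'−p = (0.4364,0.0773); α = Δx/Fx = (11949/27380) / (11949/2738) = 1/10
check: Δy/Fy = (4231/54760) / (4231/5476) = 1/10 ✓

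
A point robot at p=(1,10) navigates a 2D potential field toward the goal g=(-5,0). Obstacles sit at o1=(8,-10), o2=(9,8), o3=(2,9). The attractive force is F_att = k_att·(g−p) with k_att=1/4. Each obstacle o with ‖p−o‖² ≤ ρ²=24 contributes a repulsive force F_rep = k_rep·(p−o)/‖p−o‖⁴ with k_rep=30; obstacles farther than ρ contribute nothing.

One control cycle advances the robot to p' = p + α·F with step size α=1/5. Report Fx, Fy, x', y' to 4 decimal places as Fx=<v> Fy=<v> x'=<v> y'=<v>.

F_att = 1/4·(g−p) = 1/4·(-6,-10) = (-1.5000,-2.5000)
o1: d²=449 > ρ²=24 → inactive
o2: d²=68 > ρ²=24 → inactive
o3: d²=2 ≤ ρ²=24; F_rep = 30·(-1,1)/2² = (-7.5000,7.5000)
F = F_att + ΣF_rep = (-9.0000,5.0000)
p' = p + 1/5·F = (-0.8000,11.0000)

Fx=-9.0000 Fy=5.0000 x'=-0.8000 y'=11.0000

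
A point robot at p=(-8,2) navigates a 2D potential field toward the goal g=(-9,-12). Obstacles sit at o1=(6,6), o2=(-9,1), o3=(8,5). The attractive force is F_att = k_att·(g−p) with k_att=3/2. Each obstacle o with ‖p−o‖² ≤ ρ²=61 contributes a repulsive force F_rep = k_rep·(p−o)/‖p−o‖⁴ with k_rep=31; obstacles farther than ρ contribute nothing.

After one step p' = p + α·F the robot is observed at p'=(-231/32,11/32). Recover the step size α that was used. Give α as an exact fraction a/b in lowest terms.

F_att = 3/2·(g−p) = 3/2·(-1,-14) = (-1.5000,-21.0000)
o1: d²=212 > ρ²=61 → inactive
o2: d²=2 ≤ ρ²=61; F_rep = 31·(1,1)/2² = (7.7500,7.7500)
o3: d²=265 > ρ²=61 → inactive
F = F_att + ΣF_rep = (6.2500,-13.2500)
Δp = p'−p = (0.7812,-1.6562); α = Δx/Fx = (25/32) / (25/4) = 1/8
check: Δy/Fy = (-53/32) / (-53/4) = 1/8 ✓

α = 1/8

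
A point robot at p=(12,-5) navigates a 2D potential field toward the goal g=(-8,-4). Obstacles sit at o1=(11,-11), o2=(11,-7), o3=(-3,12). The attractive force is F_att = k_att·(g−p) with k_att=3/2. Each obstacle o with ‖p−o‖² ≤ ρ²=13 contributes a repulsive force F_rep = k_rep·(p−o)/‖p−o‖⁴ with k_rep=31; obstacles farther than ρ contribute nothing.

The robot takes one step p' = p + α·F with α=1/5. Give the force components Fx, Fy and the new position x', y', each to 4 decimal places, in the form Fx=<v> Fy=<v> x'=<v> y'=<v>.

F_att = 3/2·(g−p) = 3/2·(-20,1) = (-30.0000,1.5000)
o1: d²=37 > ρ²=13 → inactive
o2: d²=5 ≤ ρ²=13; F_rep = 31·(1,2)/5² = (1.2400,2.4800)
o3: d²=514 > ρ²=13 → inactive
F = F_att + ΣF_rep = (-28.7600,3.9800)
p' = p + 1/5·F = (6.2480,-4.2040)

Fx=-28.7600 Fy=3.9800 x'=6.2480 y'=-4.2040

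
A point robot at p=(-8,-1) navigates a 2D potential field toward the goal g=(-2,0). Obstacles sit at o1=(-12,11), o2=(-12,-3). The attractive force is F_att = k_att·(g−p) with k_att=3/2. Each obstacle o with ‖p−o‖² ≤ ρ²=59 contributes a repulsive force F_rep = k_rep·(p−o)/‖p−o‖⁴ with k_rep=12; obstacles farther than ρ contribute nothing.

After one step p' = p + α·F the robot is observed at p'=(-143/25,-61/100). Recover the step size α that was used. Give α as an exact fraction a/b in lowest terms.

F_att = 3/2·(g−p) = 3/2·(6,1) = (9.0000,1.5000)
o1: d²=160 > ρ²=59 → inactive
o2: d²=20 ≤ ρ²=59; F_rep = 12·(4,2)/20² = (0.1200,0.0600)
F = F_att + ΣF_rep = (9.1200,1.5600)
Δp = p'−p = (2.2800,0.3900); α = Δx/Fx = (57/25) / (228/25) = 1/4
check: Δy/Fy = (39/100) / (39/25) = 1/4 ✓

α = 1/4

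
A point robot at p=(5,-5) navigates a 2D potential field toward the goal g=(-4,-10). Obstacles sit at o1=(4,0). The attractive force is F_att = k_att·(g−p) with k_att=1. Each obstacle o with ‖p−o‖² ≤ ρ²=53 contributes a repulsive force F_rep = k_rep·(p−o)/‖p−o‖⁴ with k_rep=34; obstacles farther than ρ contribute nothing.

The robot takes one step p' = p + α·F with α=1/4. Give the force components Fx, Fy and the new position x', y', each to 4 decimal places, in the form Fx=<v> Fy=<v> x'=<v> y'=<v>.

Fx=-8.9497 Fy=-5.2515 x'=2.7626 y'=-6.3129

F_att = 1·(g−p) = 1·(-9,-5) = (-9.0000,-5.0000)
o1: d²=26 ≤ ρ²=53; F_rep = 34·(1,-5)/26² = (0.0503,-0.2515)
F = F_att + ΣF_rep = (-8.9497,-5.2515)
p' = p + 1/4·F = (2.7626,-6.3129)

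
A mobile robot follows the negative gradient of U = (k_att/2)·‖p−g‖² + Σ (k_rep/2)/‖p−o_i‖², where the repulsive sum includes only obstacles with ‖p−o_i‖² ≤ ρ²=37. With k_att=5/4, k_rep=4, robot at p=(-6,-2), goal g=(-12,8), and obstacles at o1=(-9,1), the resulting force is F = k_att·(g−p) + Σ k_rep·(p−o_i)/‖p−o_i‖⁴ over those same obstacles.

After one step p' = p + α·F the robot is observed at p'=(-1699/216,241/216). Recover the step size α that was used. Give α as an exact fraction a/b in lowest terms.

α = 1/4

F_att = 5/4·(g−p) = 5/4·(-6,10) = (-7.5000,12.5000)
o1: d²=18 ≤ ρ²=37; F_rep = 4·(3,-3)/18² = (0.0370,-0.0370)
F = F_att + ΣF_rep = (-7.4630,12.4630)
Δp = p'−p = (-1.8657,3.1157); α = Δx/Fx = (-403/216) / (-403/54) = 1/4
check: Δy/Fy = (673/216) / (673/54) = 1/4 ✓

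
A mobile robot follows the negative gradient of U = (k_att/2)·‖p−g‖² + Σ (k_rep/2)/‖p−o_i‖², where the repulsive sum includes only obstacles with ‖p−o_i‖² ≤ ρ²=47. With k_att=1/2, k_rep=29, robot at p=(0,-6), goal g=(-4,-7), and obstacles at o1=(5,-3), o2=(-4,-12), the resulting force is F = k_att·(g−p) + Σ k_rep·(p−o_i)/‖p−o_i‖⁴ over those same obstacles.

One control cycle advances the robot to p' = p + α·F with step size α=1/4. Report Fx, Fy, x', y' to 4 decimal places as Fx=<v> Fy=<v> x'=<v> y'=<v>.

Fx=-2.1254 Fy=-0.5753 x'=-0.5314 y'=-6.1438

F_att = 1/2·(g−p) = 1/2·(-4,-1) = (-2.0000,-0.5000)
o1: d²=34 ≤ ρ²=47; F_rep = 29·(-5,-3)/34² = (-0.1254,-0.0753)
o2: d²=52 > ρ²=47 → inactive
F = F_att + ΣF_rep = (-2.1254,-0.5753)
p' = p + 1/4·F = (-0.5314,-6.1438)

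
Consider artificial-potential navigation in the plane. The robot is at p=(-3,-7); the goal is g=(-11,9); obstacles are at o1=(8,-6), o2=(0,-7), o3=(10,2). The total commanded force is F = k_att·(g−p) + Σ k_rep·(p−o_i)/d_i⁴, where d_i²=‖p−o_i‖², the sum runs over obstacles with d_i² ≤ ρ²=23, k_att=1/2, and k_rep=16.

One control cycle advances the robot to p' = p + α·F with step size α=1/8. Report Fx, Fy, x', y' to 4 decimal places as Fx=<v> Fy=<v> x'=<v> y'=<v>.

F_att = 1/2·(g−p) = 1/2·(-8,16) = (-4.0000,8.0000)
o1: d²=122 > ρ²=23 → inactive
o2: d²=9 ≤ ρ²=23; F_rep = 16·(-3,0)/9² = (-0.5926,0.0000)
o3: d²=250 > ρ²=23 → inactive
F = F_att + ΣF_rep = (-4.5926,8.0000)
p' = p + 1/8·F = (-3.5741,-6.0000)

Fx=-4.5926 Fy=8.0000 x'=-3.5741 y'=-6.0000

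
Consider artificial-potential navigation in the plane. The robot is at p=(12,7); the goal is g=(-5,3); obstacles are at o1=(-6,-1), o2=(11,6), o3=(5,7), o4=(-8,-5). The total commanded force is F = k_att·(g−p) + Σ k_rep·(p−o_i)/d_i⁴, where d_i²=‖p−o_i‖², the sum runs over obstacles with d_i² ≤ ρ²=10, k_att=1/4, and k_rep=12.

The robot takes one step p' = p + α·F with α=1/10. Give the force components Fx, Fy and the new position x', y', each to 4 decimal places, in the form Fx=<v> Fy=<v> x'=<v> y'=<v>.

Fx=-1.2500 Fy=2.0000 x'=11.8750 y'=7.2000

F_att = 1/4·(g−p) = 1/4·(-17,-4) = (-4.2500,-1.0000)
o1: d²=388 > ρ²=10 → inactive
o2: d²=2 ≤ ρ²=10; F_rep = 12·(1,1)/2² = (3.0000,3.0000)
o3: d²=49 > ρ²=10 → inactive
o4: d²=544 > ρ²=10 → inactive
F = F_att + ΣF_rep = (-1.2500,2.0000)
p' = p + 1/10·F = (11.8750,7.2000)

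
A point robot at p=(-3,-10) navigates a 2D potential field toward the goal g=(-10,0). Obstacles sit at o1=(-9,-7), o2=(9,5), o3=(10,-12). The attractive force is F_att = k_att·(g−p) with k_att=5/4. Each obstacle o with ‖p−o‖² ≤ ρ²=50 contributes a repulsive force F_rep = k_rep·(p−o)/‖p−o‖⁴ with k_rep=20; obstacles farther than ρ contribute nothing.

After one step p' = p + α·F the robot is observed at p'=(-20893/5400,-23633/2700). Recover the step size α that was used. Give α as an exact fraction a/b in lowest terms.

α = 1/10

F_att = 5/4·(g−p) = 5/4·(-7,10) = (-8.7500,12.5000)
o1: d²=45 ≤ ρ²=50; F_rep = 20·(6,-3)/45² = (0.0593,-0.0296)
o2: d²=369 > ρ²=50 → inactive
o3: d²=173 > ρ²=50 → inactive
F = F_att + ΣF_rep = (-8.6907,12.4704)
Δp = p'−p = (-0.8691,1.2470); α = Δx/Fx = (-4693/5400) / (-4693/540) = 1/10
check: Δy/Fy = (3367/2700) / (3367/270) = 1/10 ✓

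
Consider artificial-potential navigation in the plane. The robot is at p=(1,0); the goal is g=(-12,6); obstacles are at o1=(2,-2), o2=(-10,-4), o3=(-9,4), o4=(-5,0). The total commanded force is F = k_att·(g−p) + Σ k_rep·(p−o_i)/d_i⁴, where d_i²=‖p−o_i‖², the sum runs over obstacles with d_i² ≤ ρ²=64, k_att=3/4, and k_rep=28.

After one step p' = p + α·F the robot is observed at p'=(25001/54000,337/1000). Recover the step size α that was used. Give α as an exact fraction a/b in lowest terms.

F_att = 3/4·(g−p) = 3/4·(-13,6) = (-9.7500,4.5000)
o1: d²=5 ≤ ρ²=64; F_rep = 28·(-1,2)/5² = (-1.1200,2.2400)
o2: d²=137 > ρ²=64 → inactive
o3: d²=116 > ρ²=64 → inactive
o4: d²=36 ≤ ρ²=64; F_rep = 28·(6,0)/36² = (0.1296,0.0000)
F = F_att + ΣF_rep = (-10.7404,6.7400)
Δp = p'−p = (-0.5370,0.3370); α = Δx/Fx = (-28999/54000) / (-28999/2700) = 1/20
check: Δy/Fy = (337/1000) / (337/50) = 1/20 ✓

α = 1/20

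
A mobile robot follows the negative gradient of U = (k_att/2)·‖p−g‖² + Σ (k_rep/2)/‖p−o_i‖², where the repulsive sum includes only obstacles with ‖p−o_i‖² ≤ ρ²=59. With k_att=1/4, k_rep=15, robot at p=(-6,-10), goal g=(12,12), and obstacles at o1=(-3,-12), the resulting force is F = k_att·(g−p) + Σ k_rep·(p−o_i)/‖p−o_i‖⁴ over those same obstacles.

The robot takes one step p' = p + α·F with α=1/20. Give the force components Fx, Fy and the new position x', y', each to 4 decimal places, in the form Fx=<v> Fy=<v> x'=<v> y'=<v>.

Fx=4.2337 Fy=5.6775 x'=-5.7883 y'=-9.7161

F_att = 1/4·(g−p) = 1/4·(18,22) = (4.5000,5.5000)
o1: d²=13 ≤ ρ²=59; F_rep = 15·(-3,2)/13² = (-0.2663,0.1775)
F = F_att + ΣF_rep = (4.2337,5.6775)
p' = p + 1/20·F = (-5.7883,-9.7161)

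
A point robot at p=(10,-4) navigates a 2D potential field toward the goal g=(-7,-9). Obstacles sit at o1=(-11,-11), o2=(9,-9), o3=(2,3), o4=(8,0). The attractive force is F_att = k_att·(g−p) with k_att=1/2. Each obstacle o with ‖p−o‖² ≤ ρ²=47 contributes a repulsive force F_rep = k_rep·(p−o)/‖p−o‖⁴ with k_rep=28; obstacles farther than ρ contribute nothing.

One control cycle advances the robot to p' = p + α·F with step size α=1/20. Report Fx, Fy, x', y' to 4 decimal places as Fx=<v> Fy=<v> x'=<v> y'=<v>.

F_att = 1/2·(g−p) = 1/2·(-17,-5) = (-8.5000,-2.5000)
o1: d²=490 > ρ²=47 → inactive
o2: d²=26 ≤ ρ²=47; F_rep = 28·(1,5)/26² = (0.0414,0.2071)
o3: d²=113 > ρ²=47 → inactive
o4: d²=20 ≤ ρ²=47; F_rep = 28·(2,-4)/20² = (0.1400,-0.2800)
F = F_att + ΣF_rep = (-8.3186,-2.5729)
p' = p + 1/20·F = (9.5841,-4.1286)

Fx=-8.3186 Fy=-2.5729 x'=9.5841 y'=-4.1286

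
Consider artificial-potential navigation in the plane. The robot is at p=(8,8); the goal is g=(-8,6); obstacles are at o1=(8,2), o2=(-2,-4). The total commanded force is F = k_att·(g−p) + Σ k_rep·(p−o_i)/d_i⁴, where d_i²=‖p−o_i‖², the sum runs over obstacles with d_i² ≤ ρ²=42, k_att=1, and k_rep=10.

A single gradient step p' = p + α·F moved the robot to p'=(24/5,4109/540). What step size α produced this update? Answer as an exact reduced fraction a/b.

F_att = 1·(g−p) = 1·(-16,-2) = (-16.0000,-2.0000)
o1: d²=36 ≤ ρ²=42; F_rep = 10·(0,6)/36² = (0.0000,0.0463)
o2: d²=244 > ρ²=42 → inactive
F = F_att + ΣF_rep = (-16.0000,-1.9537)
Δp = p'−p = (-3.2000,-0.3907); α = Δx/Fx = (-16/5) / (-16) = 1/5
check: Δy/Fy = (-211/540) / (-211/108) = 1/5 ✓

α = 1/5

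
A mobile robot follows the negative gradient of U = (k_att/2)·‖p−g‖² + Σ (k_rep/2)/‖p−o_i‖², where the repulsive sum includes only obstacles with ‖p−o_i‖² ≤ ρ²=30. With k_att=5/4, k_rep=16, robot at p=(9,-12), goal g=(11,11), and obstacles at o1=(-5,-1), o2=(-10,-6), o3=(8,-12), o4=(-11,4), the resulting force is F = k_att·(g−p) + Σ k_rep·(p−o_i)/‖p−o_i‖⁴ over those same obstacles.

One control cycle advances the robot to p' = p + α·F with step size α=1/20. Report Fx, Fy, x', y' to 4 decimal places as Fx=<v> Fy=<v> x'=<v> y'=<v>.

F_att = 5/4·(g−p) = 5/4·(2,23) = (2.5000,28.7500)
o1: d²=317 > ρ²=30 → inactive
o2: d²=397 > ρ²=30 → inactive
o3: d²=1 ≤ ρ²=30; F_rep = 16·(1,0)/1² = (16.0000,0.0000)
o4: d²=656 > ρ²=30 → inactive
F = F_att + ΣF_rep = (18.5000,28.7500)
p' = p + 1/20·F = (9.9250,-10.5625)

Fx=18.5000 Fy=28.7500 x'=9.9250 y'=-10.5625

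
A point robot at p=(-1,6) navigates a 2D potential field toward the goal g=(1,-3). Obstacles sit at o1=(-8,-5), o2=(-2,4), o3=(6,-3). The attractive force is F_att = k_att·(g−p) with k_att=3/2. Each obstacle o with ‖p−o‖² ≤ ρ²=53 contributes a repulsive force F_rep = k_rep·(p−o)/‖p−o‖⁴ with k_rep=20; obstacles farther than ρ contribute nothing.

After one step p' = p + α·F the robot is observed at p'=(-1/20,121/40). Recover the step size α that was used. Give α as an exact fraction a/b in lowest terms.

F_att = 3/2·(g−p) = 3/2·(2,-9) = (3.0000,-13.5000)
o1: d²=170 > ρ²=53 → inactive
o2: d²=5 ≤ ρ²=53; F_rep = 20·(1,2)/5² = (0.8000,1.6000)
o3: d²=130 > ρ²=53 → inactive
F = F_att + ΣF_rep = (3.8000,-11.9000)
Δp = p'−p = (0.9500,-2.9750); α = Δx/Fx = (19/20) / (19/5) = 1/4
check: Δy/Fy = (-119/40) / (-119/10) = 1/4 ✓

α = 1/4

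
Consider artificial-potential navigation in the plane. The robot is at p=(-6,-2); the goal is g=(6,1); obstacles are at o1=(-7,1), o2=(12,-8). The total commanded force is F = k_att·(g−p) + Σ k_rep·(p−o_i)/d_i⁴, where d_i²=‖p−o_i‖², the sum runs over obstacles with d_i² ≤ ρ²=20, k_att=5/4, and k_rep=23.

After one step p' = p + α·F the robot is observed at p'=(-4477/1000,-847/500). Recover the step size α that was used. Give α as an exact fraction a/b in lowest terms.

F_att = 5/4·(g−p) = 5/4·(12,3) = (15.0000,3.7500)
o1: d²=10 ≤ ρ²=20; F_rep = 23·(1,-3)/10² = (0.2300,-0.6900)
o2: d²=360 > ρ²=20 → inactive
F = F_att + ΣF_rep = (15.2300,3.0600)
Δp = p'−p = (1.5230,0.3060); α = Δx/Fx = (1523/1000) / (1523/100) = 1/10
check: Δy/Fy = (153/500) / (153/50) = 1/10 ✓

α = 1/10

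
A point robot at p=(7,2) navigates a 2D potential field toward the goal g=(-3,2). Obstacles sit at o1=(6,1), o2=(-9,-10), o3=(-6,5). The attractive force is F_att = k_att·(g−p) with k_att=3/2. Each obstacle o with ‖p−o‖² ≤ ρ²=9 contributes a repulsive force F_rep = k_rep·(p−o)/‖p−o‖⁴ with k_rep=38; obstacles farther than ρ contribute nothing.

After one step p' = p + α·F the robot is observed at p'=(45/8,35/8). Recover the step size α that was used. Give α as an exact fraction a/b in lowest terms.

F_att = 3/2·(g−p) = 3/2·(-10,0) = (-15.0000,0.0000)
o1: d²=2 ≤ ρ²=9; F_rep = 38·(1,1)/2² = (9.5000,9.5000)
o2: d²=400 > ρ²=9 → inactive
o3: d²=178 > ρ²=9 → inactive
F = F_att + ΣF_rep = (-5.5000,9.5000)
Δp = p'−p = (-1.3750,2.3750); α = Δx/Fx = (-11/8) / (-11/2) = 1/4
check: Δy/Fy = (19/8) / (19/2) = 1/4 ✓

α = 1/4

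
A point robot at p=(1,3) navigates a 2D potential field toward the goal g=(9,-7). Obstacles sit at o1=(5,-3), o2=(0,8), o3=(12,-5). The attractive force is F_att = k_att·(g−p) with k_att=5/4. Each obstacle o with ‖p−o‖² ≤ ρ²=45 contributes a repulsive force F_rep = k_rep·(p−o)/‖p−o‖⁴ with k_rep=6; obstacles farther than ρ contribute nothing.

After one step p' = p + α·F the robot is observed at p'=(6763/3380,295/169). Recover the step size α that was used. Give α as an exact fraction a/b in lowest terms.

F_att = 5/4·(g−p) = 5/4·(8,-10) = (10.0000,-12.5000)
o1: d²=52 > ρ²=45 → inactive
o2: d²=26 ≤ ρ²=45; F_rep = 6·(1,-5)/26² = (0.0089,-0.0444)
o3: d²=185 > ρ²=45 → inactive
F = F_att + ΣF_rep = (10.0089,-12.5444)
Δp = p'−p = (1.0009,-1.2544); α = Δx/Fx = (3383/3380) / (3383/338) = 1/10
check: Δy/Fy = (-212/169) / (-2120/169) = 1/10 ✓

α = 1/10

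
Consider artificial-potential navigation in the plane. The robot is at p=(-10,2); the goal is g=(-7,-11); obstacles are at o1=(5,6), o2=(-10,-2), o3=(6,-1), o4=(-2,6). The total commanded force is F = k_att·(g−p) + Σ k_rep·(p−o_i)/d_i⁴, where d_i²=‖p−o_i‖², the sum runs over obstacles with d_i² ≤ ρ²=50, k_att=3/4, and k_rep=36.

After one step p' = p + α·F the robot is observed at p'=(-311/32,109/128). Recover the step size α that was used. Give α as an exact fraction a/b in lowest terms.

α = 1/8

F_att = 3/4·(g−p) = 3/4·(3,-13) = (2.2500,-9.7500)
o1: d²=241 > ρ²=50 → inactive
o2: d²=16 ≤ ρ²=50; F_rep = 36·(0,4)/16² = (0.0000,0.5625)
o3: d²=265 > ρ²=50 → inactive
o4: d²=80 > ρ²=50 → inactive
F = F_att + ΣF_rep = (2.2500,-9.1875)
Δp = p'−p = (0.2812,-1.1484); α = Δx/Fx = (9/32) / (9/4) = 1/8
check: Δy/Fy = (-147/128) / (-147/16) = 1/8 ✓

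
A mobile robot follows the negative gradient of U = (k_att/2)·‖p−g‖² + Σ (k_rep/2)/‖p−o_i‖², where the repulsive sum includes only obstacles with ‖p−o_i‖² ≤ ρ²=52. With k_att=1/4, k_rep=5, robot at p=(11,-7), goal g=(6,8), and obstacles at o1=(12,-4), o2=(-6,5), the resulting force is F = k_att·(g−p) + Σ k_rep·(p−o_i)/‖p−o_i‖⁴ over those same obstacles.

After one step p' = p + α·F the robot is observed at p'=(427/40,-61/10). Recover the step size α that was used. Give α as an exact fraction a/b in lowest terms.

α = 1/4

F_att = 1/4·(g−p) = 1/4·(-5,15) = (-1.2500,3.7500)
o1: d²=10 ≤ ρ²=52; F_rep = 5·(-1,-3)/10² = (-0.0500,-0.1500)
o2: d²=433 > ρ²=52 → inactive
F = F_att + ΣF_rep = (-1.3000,3.6000)
Δp = p'−p = (-0.3250,0.9000); α = Δx/Fx = (-13/40) / (-13/10) = 1/4
check: Δy/Fy = (9/10) / (18/5) = 1/4 ✓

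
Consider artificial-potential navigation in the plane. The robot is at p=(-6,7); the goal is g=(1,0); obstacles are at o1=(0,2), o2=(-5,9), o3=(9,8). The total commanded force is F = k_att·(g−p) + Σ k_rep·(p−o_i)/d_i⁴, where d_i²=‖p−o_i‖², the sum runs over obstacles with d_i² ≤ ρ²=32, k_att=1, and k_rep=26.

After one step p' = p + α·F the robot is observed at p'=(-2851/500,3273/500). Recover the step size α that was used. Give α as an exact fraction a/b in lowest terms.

F_att = 1·(g−p) = 1·(7,-7) = (7.0000,-7.0000)
o1: d²=61 > ρ²=32 → inactive
o2: d²=5 ≤ ρ²=32; F_rep = 26·(-1,-2)/5² = (-1.0400,-2.0800)
o3: d²=226 > ρ²=32 → inactive
F = F_att + ΣF_rep = (5.9600,-9.0800)
Δp = p'−p = (0.2980,-0.4540); α = Δx/Fx = (149/500) / (149/25) = 1/20
check: Δy/Fy = (-227/500) / (-227/25) = 1/20 ✓

α = 1/20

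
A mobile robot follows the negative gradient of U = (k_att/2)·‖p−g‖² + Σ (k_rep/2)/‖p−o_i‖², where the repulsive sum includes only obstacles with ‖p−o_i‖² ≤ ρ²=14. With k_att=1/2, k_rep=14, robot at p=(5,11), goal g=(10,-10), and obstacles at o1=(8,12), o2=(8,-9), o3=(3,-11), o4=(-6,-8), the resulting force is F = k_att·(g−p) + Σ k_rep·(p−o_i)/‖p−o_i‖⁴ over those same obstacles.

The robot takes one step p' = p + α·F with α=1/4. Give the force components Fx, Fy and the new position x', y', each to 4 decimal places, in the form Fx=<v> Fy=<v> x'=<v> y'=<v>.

Fx=2.0800 Fy=-10.6400 x'=5.5200 y'=8.3400

F_att = 1/2·(g−p) = 1/2·(5,-21) = (2.5000,-10.5000)
o1: d²=10 ≤ ρ²=14; F_rep = 14·(-3,-1)/10² = (-0.4200,-0.1400)
o2: d²=409 > ρ²=14 → inactive
o3: d²=488 > ρ²=14 → inactive
o4: d²=482 > ρ²=14 → inactive
F = F_att + ΣF_rep = (2.0800,-10.6400)
p' = p + 1/4·F = (5.5200,8.3400)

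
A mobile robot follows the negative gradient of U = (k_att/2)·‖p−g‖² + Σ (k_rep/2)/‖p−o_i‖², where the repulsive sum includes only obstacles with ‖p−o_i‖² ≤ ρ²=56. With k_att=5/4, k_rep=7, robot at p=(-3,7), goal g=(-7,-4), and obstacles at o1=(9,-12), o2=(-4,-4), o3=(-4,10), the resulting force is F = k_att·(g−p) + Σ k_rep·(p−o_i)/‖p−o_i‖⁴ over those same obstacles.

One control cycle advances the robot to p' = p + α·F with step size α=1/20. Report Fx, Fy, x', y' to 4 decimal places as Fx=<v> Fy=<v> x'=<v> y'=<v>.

F_att = 5/4·(g−p) = 5/4·(-4,-11) = (-5.0000,-13.7500)
o1: d²=505 > ρ²=56 → inactive
o2: d²=122 > ρ²=56 → inactive
o3: d²=10 ≤ ρ²=56; F_rep = 7·(1,-3)/10² = (0.0700,-0.2100)
F = F_att + ΣF_rep = (-4.9300,-13.9600)
p' = p + 1/20·F = (-3.2465,6.3020)

Fx=-4.9300 Fy=-13.9600 x'=-3.2465 y'=6.3020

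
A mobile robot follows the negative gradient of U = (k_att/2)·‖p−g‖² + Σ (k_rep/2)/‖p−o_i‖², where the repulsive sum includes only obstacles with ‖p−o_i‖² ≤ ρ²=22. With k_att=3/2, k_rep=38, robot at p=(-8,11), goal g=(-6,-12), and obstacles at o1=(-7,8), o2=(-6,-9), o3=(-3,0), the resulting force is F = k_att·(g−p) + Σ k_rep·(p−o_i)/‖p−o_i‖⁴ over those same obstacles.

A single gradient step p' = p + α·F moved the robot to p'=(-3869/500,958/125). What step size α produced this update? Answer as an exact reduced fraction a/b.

α = 1/10

F_att = 3/2·(g−p) = 3/2·(2,-23) = (3.0000,-34.5000)
o1: d²=10 ≤ ρ²=22; F_rep = 38·(-1,3)/10² = (-0.3800,1.1400)
o2: d²=404 > ρ²=22 → inactive
o3: d²=146 > ρ²=22 → inactive
F = F_att + ΣF_rep = (2.6200,-33.3600)
Δp = p'−p = (0.2620,-3.3360); α = Δx/Fx = (131/500) / (131/50) = 1/10
check: Δy/Fy = (-417/125) / (-834/25) = 1/10 ✓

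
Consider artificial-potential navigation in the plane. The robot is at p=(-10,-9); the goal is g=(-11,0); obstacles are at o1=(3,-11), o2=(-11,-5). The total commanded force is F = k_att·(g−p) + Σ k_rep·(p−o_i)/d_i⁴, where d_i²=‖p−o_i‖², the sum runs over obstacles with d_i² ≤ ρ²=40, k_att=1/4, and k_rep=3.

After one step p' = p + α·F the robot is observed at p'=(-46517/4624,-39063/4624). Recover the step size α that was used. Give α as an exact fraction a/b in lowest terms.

F_att = 1/4·(g−p) = 1/4·(-1,9) = (-0.2500,2.2500)
o1: d²=173 > ρ²=40 → inactive
o2: d²=17 ≤ ρ²=40; F_rep = 3·(1,-4)/17² = (0.0104,-0.0415)
F = F_att + ΣF_rep = (-0.2396,2.2085)
Δp = p'−p = (-0.0599,0.5521); α = Δx/Fx = (-277/4624) / (-277/1156) = 1/4
check: Δy/Fy = (2553/4624) / (2553/1156) = 1/4 ✓

α = 1/4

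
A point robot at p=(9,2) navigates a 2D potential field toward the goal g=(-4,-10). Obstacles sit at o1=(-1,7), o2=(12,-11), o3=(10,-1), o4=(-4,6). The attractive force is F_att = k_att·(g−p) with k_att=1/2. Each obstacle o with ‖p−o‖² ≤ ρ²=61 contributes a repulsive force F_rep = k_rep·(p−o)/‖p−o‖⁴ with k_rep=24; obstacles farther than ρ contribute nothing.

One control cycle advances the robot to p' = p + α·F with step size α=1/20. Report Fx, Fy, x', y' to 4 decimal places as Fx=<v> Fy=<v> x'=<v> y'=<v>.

Fx=-6.7400 Fy=-5.2800 x'=8.6630 y'=1.7360

F_att = 1/2·(g−p) = 1/2·(-13,-12) = (-6.5000,-6.0000)
o1: d²=125 > ρ²=61 → inactive
o2: d²=178 > ρ²=61 → inactive
o3: d²=10 ≤ ρ²=61; F_rep = 24·(-1,3)/10² = (-0.2400,0.7200)
o4: d²=185 > ρ²=61 → inactive
F = F_att + ΣF_rep = (-6.7400,-5.2800)
p' = p + 1/20·F = (8.6630,1.7360)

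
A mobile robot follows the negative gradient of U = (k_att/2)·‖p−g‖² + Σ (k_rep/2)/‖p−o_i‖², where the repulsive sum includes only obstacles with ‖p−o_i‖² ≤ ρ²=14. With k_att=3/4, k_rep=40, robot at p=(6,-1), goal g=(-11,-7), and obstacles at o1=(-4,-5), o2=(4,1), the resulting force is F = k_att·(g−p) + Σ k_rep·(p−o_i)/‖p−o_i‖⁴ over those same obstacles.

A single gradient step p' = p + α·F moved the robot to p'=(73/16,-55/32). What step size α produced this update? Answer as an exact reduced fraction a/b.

F_att = 3/4·(g−p) = 3/4·(-17,-6) = (-12.7500,-4.5000)
o1: d²=116 > ρ²=14 → inactive
o2: d²=8 ≤ ρ²=14; F_rep = 40·(2,-2)/8² = (1.2500,-1.2500)
F = F_att + ΣF_rep = (-11.5000,-5.7500)
Δp = p'−p = (-1.4375,-0.7188); α = Δx/Fx = (-23/16) / (-23/2) = 1/8
check: Δy/Fy = (-23/32) / (-23/4) = 1/8 ✓

α = 1/8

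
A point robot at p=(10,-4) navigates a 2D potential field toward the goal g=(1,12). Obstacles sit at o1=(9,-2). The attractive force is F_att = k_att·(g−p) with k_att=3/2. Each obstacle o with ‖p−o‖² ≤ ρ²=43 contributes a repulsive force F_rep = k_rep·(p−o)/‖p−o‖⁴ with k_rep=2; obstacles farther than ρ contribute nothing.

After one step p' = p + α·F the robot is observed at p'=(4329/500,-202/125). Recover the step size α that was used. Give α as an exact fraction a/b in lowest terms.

α = 1/10

F_att = 3/2·(g−p) = 3/2·(-9,16) = (-13.5000,24.0000)
o1: d²=5 ≤ ρ²=43; F_rep = 2·(1,-2)/5² = (0.0800,-0.1600)
F = F_att + ΣF_rep = (-13.4200,23.8400)
Δp = p'−p = (-1.3420,2.3840); α = Δx/Fx = (-671/500) / (-671/50) = 1/10
check: Δy/Fy = (298/125) / (596/25) = 1/10 ✓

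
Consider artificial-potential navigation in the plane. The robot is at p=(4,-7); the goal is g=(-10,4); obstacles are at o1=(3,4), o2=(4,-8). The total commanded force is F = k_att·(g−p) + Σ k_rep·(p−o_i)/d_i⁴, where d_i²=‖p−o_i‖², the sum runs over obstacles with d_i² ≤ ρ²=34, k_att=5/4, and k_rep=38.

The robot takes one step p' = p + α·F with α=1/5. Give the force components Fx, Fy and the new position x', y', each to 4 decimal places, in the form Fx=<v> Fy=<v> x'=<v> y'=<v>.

Fx=-17.5000 Fy=51.7500 x'=0.5000 y'=3.3500

F_att = 5/4·(g−p) = 5/4·(-14,11) = (-17.5000,13.7500)
o1: d²=122 > ρ²=34 → inactive
o2: d²=1 ≤ ρ²=34; F_rep = 38·(0,1)/1² = (0.0000,38.0000)
F = F_att + ΣF_rep = (-17.5000,51.7500)
p' = p + 1/5·F = (0.5000,3.3500)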